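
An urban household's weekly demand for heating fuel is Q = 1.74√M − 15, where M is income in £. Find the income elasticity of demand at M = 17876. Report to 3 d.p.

At M = 17876: Q = 217.640.
dQ/dM = 1.74/(2√M) = 0.00650705 at this income.
η = (dQ/dM)·(M/Q) = 0.00650705 × (17876/217.640) = 0.534.

0.534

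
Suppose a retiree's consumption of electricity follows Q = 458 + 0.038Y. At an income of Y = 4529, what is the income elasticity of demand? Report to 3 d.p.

0.273

At Y = 4529: Q = 630.102.
dQ/dY = 0.038.
η = (dQ/dY)·(Y/Q) = 0.038 × (4529/630.102) = 0.273.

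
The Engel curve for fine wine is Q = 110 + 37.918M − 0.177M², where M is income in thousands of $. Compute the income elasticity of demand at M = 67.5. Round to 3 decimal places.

At M = 67.5: Q = 1863.0088.
dQ/dM = 37.918 − 0.354M = 14.02300.
η = (dQ/dM)·(M/Q) = 14.02300 × (67.5/1863.0088) = 0.508.

0.508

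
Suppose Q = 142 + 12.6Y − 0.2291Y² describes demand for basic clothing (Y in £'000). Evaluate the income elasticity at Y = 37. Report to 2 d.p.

At Y = 37: Q = 294.5621.
dQ/dY = 12.6 − 0.4582Y = -4.35340.
η = (dQ/dY)·(Y/Q) = -4.35340 × (37/294.5621) = -0.55.

-0.55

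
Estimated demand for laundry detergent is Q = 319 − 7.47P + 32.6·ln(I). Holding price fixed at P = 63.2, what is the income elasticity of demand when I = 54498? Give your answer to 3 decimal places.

0.161

At P = 63.2, I = 54498: Q = 202.429.
Holding P constant, ∂Q/∂I = 32.6/I = 0.000598187.
η_I = (∂Q/∂I)·(I/Q) = 0.000598187 × (54498/202.429) = 0.161.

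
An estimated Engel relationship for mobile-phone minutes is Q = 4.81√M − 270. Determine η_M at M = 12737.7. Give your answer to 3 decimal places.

0.995

At M = 12737.7: Q = 272.863.
dQ/dM = 4.81/(2√M) = 0.0213093 at this income.
η = (dQ/dM)·(M/Q) = 0.0213093 × (12737.7/272.863) = 0.995.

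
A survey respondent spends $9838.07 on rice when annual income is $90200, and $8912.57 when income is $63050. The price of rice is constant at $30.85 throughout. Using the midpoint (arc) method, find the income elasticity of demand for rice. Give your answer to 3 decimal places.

0.279

With a constant price, Q₁ = 9838.07/30.85 = 318.900 and Q₂ = 8912.57/30.85 = 288.900 (equivalently, work directly with expenditure since P cancels).
Midpoint %ΔQ = (8912.57 − 9838.07)/9375.32 = -0.09872; midpoint %ΔI = (63050 − 90200)/76625 = -0.35432.
η = -0.09872 / -0.35432 = 0.279.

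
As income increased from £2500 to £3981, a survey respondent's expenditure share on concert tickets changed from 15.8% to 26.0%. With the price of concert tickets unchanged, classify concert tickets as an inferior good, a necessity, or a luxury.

The budget share rises as income rises, so η > 1.

luxury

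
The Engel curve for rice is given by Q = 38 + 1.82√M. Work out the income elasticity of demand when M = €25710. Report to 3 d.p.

At M = 25710: Q = 329.825.
dQ/dM = 1.82/(2√M) = 0.00567532 at this income.
η = (dQ/dM)·(M/Q) = 0.00567532 × (25710/329.825) = 0.442.

0.442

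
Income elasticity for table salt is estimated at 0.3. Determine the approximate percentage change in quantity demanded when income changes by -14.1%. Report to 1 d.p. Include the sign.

%ΔQ ≈ η × %ΔI = 0.3 × (-14.1%) = -4.2%.

-4.2%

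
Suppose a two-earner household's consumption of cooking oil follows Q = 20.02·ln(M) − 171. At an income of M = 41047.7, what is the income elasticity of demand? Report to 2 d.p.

At M = 41047.7: Q = 41.662.
dQ/dM = 20.02/M = 0.000487725 at this income.
η = (dQ/dM)·(M/Q) = 0.000487725 × (41047.7/41.662) = 0.48.

0.48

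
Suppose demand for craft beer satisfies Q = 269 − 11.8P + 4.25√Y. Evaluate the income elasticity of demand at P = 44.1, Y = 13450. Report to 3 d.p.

At P = 44.1, Y = 13450: Q = 241.510.
Holding P constant, ∂Q/∂Y = 4.25/(2√Y) = 0.0183231.
η_Y = (∂Q/∂Y)·(Y/Q) = 0.0183231 × (13450/241.510) = 1.020.

1.020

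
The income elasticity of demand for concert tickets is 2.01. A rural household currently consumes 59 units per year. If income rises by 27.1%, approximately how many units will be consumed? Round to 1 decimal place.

%ΔQ ≈ η × %ΔI = 2.01 × 27.1% = 54.471%.
New Q ≈ 59 × (1 + 0.54471) = 91.1.

91.1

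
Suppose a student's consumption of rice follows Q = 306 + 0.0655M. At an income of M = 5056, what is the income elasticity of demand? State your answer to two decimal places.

At M = 5056: Q = 637.168.
dQ/dM = 0.0655.
η = (dQ/dM)·(M/Q) = 0.0655 × (5056/637.168) = 0.52.

0.52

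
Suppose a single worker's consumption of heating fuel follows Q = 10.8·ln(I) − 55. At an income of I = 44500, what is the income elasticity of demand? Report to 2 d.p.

0.18

At I = 44500: Q = 60.595.
dQ/dI = 10.8/I = 0.000242697 at this income.
η = (dQ/dI)·(I/Q) = 0.000242697 × (44500/60.595) = 0.18.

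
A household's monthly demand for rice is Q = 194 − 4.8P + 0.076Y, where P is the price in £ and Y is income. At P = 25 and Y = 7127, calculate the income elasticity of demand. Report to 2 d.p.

0.88

At P = 25, Y = 7127: Q = 615.652.
Holding P constant, ∂Q/∂Y = 0.076.
η_Y = (∂Q/∂Y)·(Y/Q) = 0.076 × (7127/615.652) = 0.88.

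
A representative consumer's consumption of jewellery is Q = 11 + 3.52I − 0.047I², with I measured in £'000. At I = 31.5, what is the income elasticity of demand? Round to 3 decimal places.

At I = 31.5: Q = 75.2442.
dQ/dI = 3.52 − 0.094I = 0.55900.
η = (dQ/dI)·(I/Q) = 0.55900 × (31.5/75.2442) = 0.234.

0.234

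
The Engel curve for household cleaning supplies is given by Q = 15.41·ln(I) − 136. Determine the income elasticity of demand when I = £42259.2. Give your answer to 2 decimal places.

At I = 42259.2: Q = 28.141.
dQ/dI = 15.41/I = 0.000364654 at this income.
η = (dQ/dI)·(I/Q) = 0.000364654 × (42259.2/28.141) = 0.55.

0.55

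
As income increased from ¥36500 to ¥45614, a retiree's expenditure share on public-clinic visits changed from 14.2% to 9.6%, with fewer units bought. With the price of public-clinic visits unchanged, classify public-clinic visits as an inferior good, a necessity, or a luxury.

inferior good

Quantity demanded falls as income rises, so η < 0.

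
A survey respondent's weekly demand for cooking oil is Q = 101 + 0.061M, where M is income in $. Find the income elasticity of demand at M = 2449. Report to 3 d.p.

At M = 2449: Q = 250.389.
dQ/dM = 0.061.
η = (dQ/dM)·(M/Q) = 0.061 × (2449/250.389) = 0.597.

0.597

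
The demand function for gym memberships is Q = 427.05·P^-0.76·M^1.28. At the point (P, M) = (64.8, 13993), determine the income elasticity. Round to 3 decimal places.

1.280

For a multiplicative demand Q = A·P^α·M^β, the income elasticity is β everywhere.
Here β = 1.28, so η = 1.280.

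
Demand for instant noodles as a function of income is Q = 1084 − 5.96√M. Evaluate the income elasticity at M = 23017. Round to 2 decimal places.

-2.51

At M = 23017: Q = 179.787.
dQ/dM = -5.96/(2√M) = -0.0196423 at this income.
η = (dQ/dM)·(M/Q) = -0.0196423 × (23017/179.787) = -2.51.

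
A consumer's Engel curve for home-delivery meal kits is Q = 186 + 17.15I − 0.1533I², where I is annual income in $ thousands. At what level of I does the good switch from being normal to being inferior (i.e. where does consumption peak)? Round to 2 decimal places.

55.94

dQ/dI = 17.15 − 0.3066I.
The good is inferior where dQ/dI < 0. Setting dQ/dI = 0 gives I = 17.15 / 0.3066 = 55.94.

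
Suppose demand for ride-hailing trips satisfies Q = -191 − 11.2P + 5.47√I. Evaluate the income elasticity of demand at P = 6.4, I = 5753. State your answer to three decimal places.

1.363

At P = 6.4, I = 5753: Q = 152.211.
Holding P constant, ∂Q/∂I = 5.47/(2√I) = 0.0360587.
η_I = (∂Q/∂I)·(I/Q) = 0.0360587 × (5753/152.211) = 1.363.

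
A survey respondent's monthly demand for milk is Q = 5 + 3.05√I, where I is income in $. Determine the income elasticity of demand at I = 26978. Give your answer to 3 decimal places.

0.495

At I = 26978: Q = 505.962.
dQ/dI = 3.05/(2√I) = 0.00928464 at this income.
η = (dQ/dI)·(I/Q) = 0.00928464 × (26978/505.962) = 0.495.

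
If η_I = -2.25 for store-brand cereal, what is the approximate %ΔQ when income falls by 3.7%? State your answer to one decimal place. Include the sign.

%ΔQ ≈ η × %ΔI = -2.25 × (-3.7%) = 8.3%.

8.3%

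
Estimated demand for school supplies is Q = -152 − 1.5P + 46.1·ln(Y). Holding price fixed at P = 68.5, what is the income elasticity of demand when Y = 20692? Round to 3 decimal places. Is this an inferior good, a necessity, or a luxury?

0.227 (necessity)

At P = 68.5, Y = 20692: Q = 203.369.
Holding P constant, ∂Q/∂Y = 46.1/Y = 0.00222791.
η_Y = (∂Q/∂Y)·(Y/Q) = 0.00222791 × (20692/203.369) = 0.227.
Since 0 < η < 1, this is a necessity.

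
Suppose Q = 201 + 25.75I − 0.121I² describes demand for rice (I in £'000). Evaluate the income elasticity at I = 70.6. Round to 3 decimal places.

0.432

At I = 70.6: Q = 1415.8424.
dQ/dI = 25.75 − 0.242I = 8.66480.
η = (dQ/dI)·(I/Q) = 8.66480 × (70.6/1415.8424) = 0.432.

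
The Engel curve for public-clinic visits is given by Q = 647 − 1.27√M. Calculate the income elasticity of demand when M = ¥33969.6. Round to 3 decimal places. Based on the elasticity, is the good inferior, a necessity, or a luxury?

-0.283 (inferior good)

At M = 33969.6: Q = 412.928.
dQ/dM = -1.27/(2√M) = -0.00344531 at this income.
η = (dQ/dM)·(M/Q) = -0.00344531 × (33969.6/412.928) = -0.283.
Since η < 0, the good is an inferior good.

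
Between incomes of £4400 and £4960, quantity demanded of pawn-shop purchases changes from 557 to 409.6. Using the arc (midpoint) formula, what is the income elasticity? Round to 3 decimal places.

ΔQ = 409.6 − 557 = -147.4; midpoint Q̄ = (557 + 409.6)/2 = 483.3.
ΔI = 4960 − 4400 = 560; midpoint Ī = (4400 + 4960)/2 = 4680.
η = (ΔQ/Q̄) ÷ (ΔI/Ī) = (-147.4/483.3) ÷ (560/4680) = -2.549.

-2.549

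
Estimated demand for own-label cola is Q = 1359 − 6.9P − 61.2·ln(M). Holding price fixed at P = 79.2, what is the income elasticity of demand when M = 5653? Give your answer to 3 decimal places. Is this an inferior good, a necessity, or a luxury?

-0.216 (inferior good)

At P = 79.2, M = 5653: Q = 283.756.
Holding P constant, ∂Q/∂M = -61.2/M = -0.0108261.
η_M = (∂Q/∂M)·(M/Q) = -0.0108261 × (5653/283.756) = -0.216.
Since η < 0, this is an inferior good.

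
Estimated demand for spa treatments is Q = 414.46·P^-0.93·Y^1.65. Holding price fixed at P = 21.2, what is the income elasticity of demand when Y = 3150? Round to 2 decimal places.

For a multiplicative demand Q = A·P^α·Y^β, the income elasticity is β everywhere.
Here β = 1.65, so η = 1.65.

1.65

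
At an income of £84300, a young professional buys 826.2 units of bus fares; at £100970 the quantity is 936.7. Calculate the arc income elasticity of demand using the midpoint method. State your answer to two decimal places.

0.70

ΔQ = 936.7 − 826.2 = 110.5; midpoint Q̄ = (826.2 + 936.7)/2 = 881.45.
ΔI = 100970 − 84300 = 16670; midpoint Ī = (84300 + 100970)/2 = 92635.
η = (ΔQ/Q̄) ÷ (ΔI/Ī) = (110.5/881.45) ÷ (16670/92635) = 0.70.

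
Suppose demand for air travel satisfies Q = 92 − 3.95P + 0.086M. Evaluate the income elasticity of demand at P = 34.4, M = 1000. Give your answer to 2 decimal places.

2.04

At P = 34.4, M = 1000: Q = 42.120.
Holding P constant, ∂Q/∂M = 0.086.
η_M = (∂Q/∂M)·(M/Q) = 0.086 × (1000/42.120) = 2.04.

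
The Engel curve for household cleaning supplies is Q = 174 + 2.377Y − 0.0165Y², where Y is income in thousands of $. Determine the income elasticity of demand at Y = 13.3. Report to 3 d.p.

At Y = 13.3: Q = 202.6954.
dQ/dY = 2.377 − 0.033Y = 1.93810.
η = (dQ/dY)·(Y/Q) = 1.93810 × (13.3/202.6954) = 0.127.

0.127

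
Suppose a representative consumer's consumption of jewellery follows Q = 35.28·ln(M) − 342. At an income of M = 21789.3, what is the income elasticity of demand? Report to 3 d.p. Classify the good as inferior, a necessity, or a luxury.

3.386 (luxury)

At M = 21789.3: Q = 10.418.
dQ/dM = 35.28/M = 0.00161914 at this income.
η = (dQ/dM)·(M/Q) = 0.00161914 × (21789.3/10.418) = 3.386.
Since η > 1, the good is a luxury.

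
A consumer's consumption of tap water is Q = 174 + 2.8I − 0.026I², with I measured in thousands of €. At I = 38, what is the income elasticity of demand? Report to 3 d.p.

0.129

At I = 38: Q = 242.8560.
dQ/dI = 2.8 − 0.052I = 0.82400.
η = (dQ/dI)·(I/Q) = 0.82400 × (38/242.8560) = 0.129.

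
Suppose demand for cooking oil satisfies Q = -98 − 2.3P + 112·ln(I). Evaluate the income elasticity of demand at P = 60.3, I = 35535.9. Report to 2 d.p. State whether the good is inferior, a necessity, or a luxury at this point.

At P = 60.3, I = 35535.9: Q = 936.879.
Holding P constant, ∂Q/∂I = 112/I = 0.00315174.
η_I = (∂Q/∂I)·(I/Q) = 0.00315174 × (35535.9/936.879) = 0.12.
Since 0 < η < 1, this is a necessity.

0.12 (necessity)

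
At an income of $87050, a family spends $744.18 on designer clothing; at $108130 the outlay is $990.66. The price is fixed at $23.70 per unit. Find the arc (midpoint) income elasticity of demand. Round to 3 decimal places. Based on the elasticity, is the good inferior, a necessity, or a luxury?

With a constant price, Q₁ = 744.18/23.70 = 31.400 and Q₂ = 990.66/23.70 = 41.800 (equivalently, work directly with expenditure since P cancels).
Midpoint %ΔQ = (990.66 − 744.18)/867.42 = 0.28415; midpoint %ΔI = (108130 − 87050)/97590 = 0.21601.
η = 0.28415 / 0.21601 = 1.315.
η > 1 ⇒ luxury.

1.315 (luxury)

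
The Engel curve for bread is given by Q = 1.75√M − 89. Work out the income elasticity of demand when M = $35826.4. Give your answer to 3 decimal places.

At M = 35826.4: Q = 242.238.
dQ/dM = 1.75/(2√M) = 0.00462281 at this income.
η = (dQ/dM)·(M/Q) = 0.00462281 × (35826.4/242.238) = 0.684.

0.684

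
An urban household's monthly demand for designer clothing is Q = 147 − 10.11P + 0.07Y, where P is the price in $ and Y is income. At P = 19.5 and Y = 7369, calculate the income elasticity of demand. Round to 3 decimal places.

1.108

At P = 19.5, Y = 7369: Q = 465.685.
Holding P constant, ∂Q/∂Y = 0.07.
η_Y = (∂Q/∂Y)·(Y/Q) = 0.07 × (7369/465.685) = 1.108.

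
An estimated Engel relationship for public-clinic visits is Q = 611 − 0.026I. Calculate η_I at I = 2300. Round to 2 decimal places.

At I = 2300: Q = 551.200.
dQ/dI = −0.026.
η = (dQ/dI)·(I/Q) = -0.026 × (2300/551.200) = -0.11.

-0.11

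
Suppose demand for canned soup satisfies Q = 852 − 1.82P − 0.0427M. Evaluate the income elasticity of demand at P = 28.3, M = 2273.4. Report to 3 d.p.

At P = 28.3, M = 2273.4: Q = 703.420.
Holding P constant, ∂Q/∂M = −0.0427.
η_M = (∂Q/∂M)·(M/Q) = -0.0427 × (2273.4/703.420) = -0.138.

-0.138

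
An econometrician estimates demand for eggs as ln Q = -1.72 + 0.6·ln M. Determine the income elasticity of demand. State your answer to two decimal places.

0.60

In a log-linear demand, the coefficient on ln M is the income elasticity.
So η = 0.60.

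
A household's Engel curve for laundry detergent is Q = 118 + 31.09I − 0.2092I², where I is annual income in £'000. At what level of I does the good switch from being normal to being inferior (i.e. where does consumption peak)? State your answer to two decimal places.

dQ/dI = 31.09 − 0.4184I.
The good is inferior where dQ/dI < 0. Setting dQ/dI = 0 gives I = 31.09 / 0.4184 = 74.31.

74.31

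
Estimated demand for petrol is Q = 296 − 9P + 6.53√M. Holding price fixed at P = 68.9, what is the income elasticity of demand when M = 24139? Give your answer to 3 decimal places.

At P = 68.9, M = 24139: Q = 690.449.
Holding P constant, ∂Q/∂M = 6.53/(2√M) = 0.0210147.
η_M = (∂Q/∂M)·(M/Q) = 0.0210147 × (24139/690.449) = 0.735.

0.735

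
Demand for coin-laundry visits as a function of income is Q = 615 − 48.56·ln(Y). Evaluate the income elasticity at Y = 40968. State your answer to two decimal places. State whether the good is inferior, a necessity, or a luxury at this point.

At Y = 40968: Q = 99.266.
dQ/dY = -48.56/Y = -0.00118532 at this income.
η = (dQ/dY)·(Y/Q) = -0.00118532 × (40968/99.266) = -0.49.
Since η < 0, the good is an inferior good.

-0.49 (inferior good)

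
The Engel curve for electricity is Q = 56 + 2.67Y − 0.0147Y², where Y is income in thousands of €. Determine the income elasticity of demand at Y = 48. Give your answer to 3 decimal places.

0.402

At Y = 48: Q = 150.2912.
dQ/dY = 2.67 − 0.0294Y = 1.25880.
η = (dQ/dY)·(Y/Q) = 1.25880 × (48/150.2912) = 0.402.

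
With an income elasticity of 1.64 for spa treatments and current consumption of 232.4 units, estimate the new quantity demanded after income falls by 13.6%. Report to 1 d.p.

180.6

%ΔQ ≈ η × %ΔI = 1.64 × (-13.6%) = -22.304%.
New Q ≈ 232.4 × (1 − 0.22304) = 180.6.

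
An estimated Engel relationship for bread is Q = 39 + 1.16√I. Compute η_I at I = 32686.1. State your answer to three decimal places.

At I = 32686.1: Q = 248.720.
dQ/dI = 1.16/(2√I) = 0.00320809 at this income.
η = (dQ/dI)·(I/Q) = 0.00320809 × (32686.1/248.720) = 0.422.

0.422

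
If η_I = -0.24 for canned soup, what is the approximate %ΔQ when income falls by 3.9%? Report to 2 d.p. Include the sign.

0.94%

%ΔQ ≈ η × %ΔI = -0.24 × (-3.9%) = 0.94%.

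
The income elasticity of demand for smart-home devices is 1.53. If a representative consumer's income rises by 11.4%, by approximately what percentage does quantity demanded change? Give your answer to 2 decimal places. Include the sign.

17.44%

%ΔQ ≈ η × %ΔI = 1.53 × 11.4% = 17.44%.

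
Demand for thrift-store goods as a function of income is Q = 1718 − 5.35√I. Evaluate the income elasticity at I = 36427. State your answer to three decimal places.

-0.733

At I = 36427: Q = 696.907.
dQ/dI = -5.35/(2√I) = -0.0140156 at this income.
η = (dQ/dI)·(I/Q) = -0.0140156 × (36427/696.907) = -0.733.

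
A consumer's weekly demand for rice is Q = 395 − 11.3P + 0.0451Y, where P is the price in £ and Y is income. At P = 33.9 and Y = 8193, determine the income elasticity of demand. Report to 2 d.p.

0.97

At P = 33.9, Y = 8193: Q = 381.434.
Holding P constant, ∂Q/∂Y = 0.0451.
η_Y = (∂Q/∂Y)·(Y/Q) = 0.0451 × (8193/381.434) = 0.97.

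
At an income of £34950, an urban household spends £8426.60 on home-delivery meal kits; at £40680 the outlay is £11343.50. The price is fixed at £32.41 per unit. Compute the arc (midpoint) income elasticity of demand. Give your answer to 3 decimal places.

1.947

With a constant price, Q₁ = 8426.60/32.41 = 260.000 and Q₂ = 11343.50/32.41 = 350.000 (equivalently, work directly with expenditure since P cancels).
Midpoint %ΔQ = (11343.50 − 8426.60)/9885.05 = 0.29508; midpoint %ΔI = (40680 − 34950)/37815 = 0.15153.
η = 0.29508 / 0.15153 = 1.947.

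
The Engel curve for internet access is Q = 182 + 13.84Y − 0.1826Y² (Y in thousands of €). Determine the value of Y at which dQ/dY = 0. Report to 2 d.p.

37.90

dQ/dY = 13.84 − 0.3652Y.
The good is inferior where dQ/dY < 0. Setting dQ/dY = 0 gives Y = 13.84 / 0.3652 = 37.90.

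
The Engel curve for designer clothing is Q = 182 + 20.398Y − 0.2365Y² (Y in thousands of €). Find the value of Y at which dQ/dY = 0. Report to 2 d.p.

43.12

dQ/dY = 20.398 − 0.473Y.
The good is inferior where dQ/dY < 0. Setting dQ/dY = 0 gives Y = 20.398 / 0.473 = 43.12.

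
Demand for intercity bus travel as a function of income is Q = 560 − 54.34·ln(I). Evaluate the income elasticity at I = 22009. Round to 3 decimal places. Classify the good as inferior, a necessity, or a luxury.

At I = 22009: Q = 16.643.
dQ/dI = -54.34/I = -0.00246899 at this income.
η = (dQ/dI)·(I/Q) = -0.00246899 × (22009/16.643) = -3.265.
Since η < 0, the good is an inferior good.

-3.265 (inferior good)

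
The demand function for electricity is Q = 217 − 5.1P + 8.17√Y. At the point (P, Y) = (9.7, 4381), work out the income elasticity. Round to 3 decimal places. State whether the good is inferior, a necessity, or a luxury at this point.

0.382 (necessity)

At P = 9.7, Y = 4381: Q = 708.295.
Holding P constant, ∂Q/∂Y = 8.17/(2√Y) = 0.0617171.
η_Y = (∂Q/∂Y)·(Y/Q) = 0.0617171 × (4381/708.295) = 0.382.
Since 0 < η < 1, this is a necessity.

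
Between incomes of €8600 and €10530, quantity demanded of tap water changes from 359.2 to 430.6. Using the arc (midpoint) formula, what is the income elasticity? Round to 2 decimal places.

0.90

ΔQ = 430.6 − 359.2 = 71.4; midpoint Q̄ = (359.2 + 430.6)/2 = 394.9.
ΔI = 10530 − 8600 = 1930; midpoint Ī = (8600 + 10530)/2 = 9565.
η = (ΔQ/Q̄) ÷ (ΔI/Ī) = (71.4/394.9) ÷ (1930/9565) = 0.90.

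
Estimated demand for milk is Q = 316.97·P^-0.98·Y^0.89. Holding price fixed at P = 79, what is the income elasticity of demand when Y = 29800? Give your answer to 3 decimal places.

For a multiplicative demand Q = A·P^α·Y^β, the income elasticity is β everywhere.
Here β = 0.89, so η = 0.890.

0.890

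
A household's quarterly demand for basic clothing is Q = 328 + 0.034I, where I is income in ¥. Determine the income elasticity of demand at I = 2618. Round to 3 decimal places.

0.213

At I = 2618: Q = 417.012.
dQ/dI = 0.034.
η = (dQ/dI)·(I/Q) = 0.034 × (2618/417.012) = 0.213.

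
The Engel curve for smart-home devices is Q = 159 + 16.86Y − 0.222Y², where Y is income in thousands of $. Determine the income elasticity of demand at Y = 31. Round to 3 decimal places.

0.205

At Y = 31: Q = 468.3180.
dQ/dY = 16.86 − 0.444Y = 3.09600.
η = (dQ/dY)·(Y/Q) = 3.09600 × (31/468.3180) = 0.205.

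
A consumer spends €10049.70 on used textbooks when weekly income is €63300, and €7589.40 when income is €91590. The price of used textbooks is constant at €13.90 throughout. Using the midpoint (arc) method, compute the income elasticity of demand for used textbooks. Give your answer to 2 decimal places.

-0.76

With a constant price, Q₁ = 10049.70/13.90 = 723.000 and Q₂ = 7589.40/13.90 = 546.000 (equivalently, work directly with expenditure since P cancels).
Midpoint %ΔQ = (7589.40 − 10049.70)/8819.55 = -0.27896; midpoint %ΔI = (91590 − 63300)/77445 = 0.36529.
η = -0.27896 / 0.36529 = -0.76.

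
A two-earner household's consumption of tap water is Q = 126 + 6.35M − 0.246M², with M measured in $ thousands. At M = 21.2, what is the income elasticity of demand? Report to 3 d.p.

At M = 21.2: Q = 150.0578.
dQ/dM = 6.35 − 0.492M = -4.08040.
η = (dQ/dM)·(M/Q) = -4.08040 × (21.2/150.0578) = -0.576.

-0.576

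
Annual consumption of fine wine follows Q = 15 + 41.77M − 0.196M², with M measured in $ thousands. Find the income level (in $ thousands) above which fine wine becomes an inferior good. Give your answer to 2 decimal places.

dQ/dM = 41.77 − 0.392M.
The good is inferior where dQ/dM < 0. Setting dQ/dM = 0 gives M = 41.77 / 0.392 = 106.56.

106.56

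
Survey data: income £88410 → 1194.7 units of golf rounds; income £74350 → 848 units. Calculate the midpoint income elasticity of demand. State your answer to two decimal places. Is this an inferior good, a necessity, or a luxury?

1.96 (luxury)

ΔQ = 848 − 1194.7 = -346.7; midpoint Q̄ = (1194.7 + 848)/2 = 1021.35.
ΔI = 74350 − 88410 = -14060; midpoint Ī = (88410 + 74350)/2 = 81380.
η = (ΔQ/Q̄) ÷ (ΔI/Ī) = (-346.7/1021.35) ÷ (-14060/81380) = 1.96.
η > 1 ⇒ luxury.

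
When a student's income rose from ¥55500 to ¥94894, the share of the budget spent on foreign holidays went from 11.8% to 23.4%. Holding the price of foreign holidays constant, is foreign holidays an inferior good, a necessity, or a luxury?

The budget share rises as income rises, so η > 1.

luxury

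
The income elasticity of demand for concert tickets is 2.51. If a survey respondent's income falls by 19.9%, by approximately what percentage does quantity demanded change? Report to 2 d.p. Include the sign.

-49.95%

%ΔQ ≈ η × %ΔI = 2.51 × (-19.9%) = -49.95%.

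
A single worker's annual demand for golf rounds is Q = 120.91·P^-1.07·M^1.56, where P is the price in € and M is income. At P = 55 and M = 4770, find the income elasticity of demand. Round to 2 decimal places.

1.56

For a multiplicative demand Q = A·P^α·M^β, the income elasticity is β everywhere.
Here β = 1.56, so η = 1.56.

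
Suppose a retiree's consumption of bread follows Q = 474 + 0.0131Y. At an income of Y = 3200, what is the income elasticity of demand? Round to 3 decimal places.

0.081

At Y = 3200: Q = 515.920.
dQ/dY = 0.0131.
η = (dQ/dY)·(Y/Q) = 0.0131 × (3200/515.920) = 0.081.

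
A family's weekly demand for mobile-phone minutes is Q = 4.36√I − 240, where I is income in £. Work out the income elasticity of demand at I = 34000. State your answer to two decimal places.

0.71

At I = 34000: Q = 563.944.
dQ/dI = 4.36/(2√I) = 0.0118227 at this income.
η = (dQ/dI)·(I/Q) = 0.0118227 × (34000/563.944) = 0.71.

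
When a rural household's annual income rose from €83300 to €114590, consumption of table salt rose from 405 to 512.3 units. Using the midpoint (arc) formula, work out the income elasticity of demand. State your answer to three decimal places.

0.740

ΔQ = 512.3 − 405 = 107.3; midpoint Q̄ = (405 + 512.3)/2 = 458.65.
ΔI = 114590 − 83300 = 31290; midpoint Ī = (83300 + 114590)/2 = 98945.
η = (ΔQ/Q̄) ÷ (ΔI/Ī) = (107.3/458.65) ÷ (31290/98945) = 0.740.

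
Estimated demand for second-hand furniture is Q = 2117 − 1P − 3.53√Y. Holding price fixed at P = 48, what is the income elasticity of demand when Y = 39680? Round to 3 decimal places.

At P = 48, Y = 39680: Q = 1365.830.
Holding P constant, ∂Q/∂Y = -3.53/(2√Y) = -0.00886051.
η_Y = (∂Q/∂Y)·(Y/Q) = -0.00886051 × (39680/1365.830) = -0.257.

-0.257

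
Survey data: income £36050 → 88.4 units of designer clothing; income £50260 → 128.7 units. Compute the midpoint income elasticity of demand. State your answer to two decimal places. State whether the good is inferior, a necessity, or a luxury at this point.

1.13 (luxury)

ΔQ = 128.7 − 88.4 = 40.3; midpoint Q̄ = (88.4 + 128.7)/2 = 108.55.
ΔI = 50260 − 36050 = 14210; midpoint Ī = (36050 + 50260)/2 = 43155.
η = (ΔQ/Q̄) ÷ (ΔI/Ī) = (40.3/108.55) ÷ (14210/43155) = 1.13.
η > 1 ⇒ luxury.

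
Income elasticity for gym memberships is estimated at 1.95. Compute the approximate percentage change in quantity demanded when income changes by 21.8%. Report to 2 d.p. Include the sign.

%ΔQ ≈ η × %ΔI = 1.95 × 21.8% = 42.51%.

42.51%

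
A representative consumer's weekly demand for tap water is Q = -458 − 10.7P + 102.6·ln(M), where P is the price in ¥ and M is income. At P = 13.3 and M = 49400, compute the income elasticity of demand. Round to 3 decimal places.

At P = 13.3, M = 49400: Q = 508.561.
Holding P constant, ∂Q/∂M = 102.6/M = 0.00207692.
η_M = (∂Q/∂M)·(M/Q) = 0.00207692 × (49400/508.561) = 0.202.

0.202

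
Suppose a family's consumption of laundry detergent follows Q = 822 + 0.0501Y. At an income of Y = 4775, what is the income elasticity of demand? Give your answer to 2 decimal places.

0.23

At Y = 4775: Q = 1061.228.
dQ/dY = 0.0501.
η = (dQ/dY)·(Y/Q) = 0.0501 × (4775/1061.228) = 0.23.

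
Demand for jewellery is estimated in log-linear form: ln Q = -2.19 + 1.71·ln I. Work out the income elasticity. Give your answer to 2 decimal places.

1.71

In a log-linear demand, the coefficient on ln I is the income elasticity.
So η = 1.71.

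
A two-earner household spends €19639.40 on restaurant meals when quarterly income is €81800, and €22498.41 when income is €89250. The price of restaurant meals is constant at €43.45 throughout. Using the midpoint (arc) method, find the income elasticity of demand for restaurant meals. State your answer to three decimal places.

With a constant price, Q₁ = 19639.40/43.45 = 452.000 and Q₂ = 22498.41/43.45 = 517.800 (equivalently, work directly with expenditure since P cancels).
Midpoint %ΔQ = (22498.41 − 19639.40)/21068.91 = 0.13570; midpoint %ΔI = (89250 − 81800)/85525 = 0.08711.
η = 0.13570 / 0.08711 = 1.558.

1.558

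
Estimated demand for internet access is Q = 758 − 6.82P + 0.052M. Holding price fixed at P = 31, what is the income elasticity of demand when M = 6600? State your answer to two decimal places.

At P = 31, M = 6600: Q = 889.780.
Holding P constant, ∂Q/∂M = 0.052.
η_M = (∂Q/∂M)·(M/Q) = 0.052 × (6600/889.780) = 0.39.

0.39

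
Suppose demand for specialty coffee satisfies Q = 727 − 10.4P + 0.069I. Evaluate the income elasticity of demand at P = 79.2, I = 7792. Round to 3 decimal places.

1.219

At P = 79.2, I = 7792: Q = 440.968.
Holding P constant, ∂Q/∂I = 0.069.
η_I = (∂Q/∂I)·(I/Q) = 0.069 × (7792/440.968) = 1.219.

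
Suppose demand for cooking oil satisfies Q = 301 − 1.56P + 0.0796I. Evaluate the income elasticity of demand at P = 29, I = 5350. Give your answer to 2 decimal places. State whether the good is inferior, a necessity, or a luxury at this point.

At P = 29, I = 5350: Q = 681.620.
Holding P constant, ∂Q/∂I = 0.0796.
η_I = (∂Q/∂I)·(I/Q) = 0.0796 × (5350/681.620) = 0.62.
Since 0 < η < 1, this is a necessity.

0.62 (necessity)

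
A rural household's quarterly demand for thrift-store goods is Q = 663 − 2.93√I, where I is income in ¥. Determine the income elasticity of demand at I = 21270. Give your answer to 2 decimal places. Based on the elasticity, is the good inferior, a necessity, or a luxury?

At I = 21270: Q = 235.682.
dQ/dI = -2.93/(2√I) = -0.0100451 at this income.
η = (dQ/dI)·(I/Q) = -0.0100451 × (21270/235.682) = -0.91.
Since η < 0, the good is an inferior good.

-0.91 (inferior good)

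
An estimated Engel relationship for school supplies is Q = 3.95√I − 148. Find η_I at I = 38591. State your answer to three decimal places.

0.618

At I = 38591: Q = 627.961.
dQ/dI = 3.95/(2√I) = 0.0100537 at this income.
η = (dQ/dI)·(I/Q) = 0.0100537 × (38591/627.961) = 0.618.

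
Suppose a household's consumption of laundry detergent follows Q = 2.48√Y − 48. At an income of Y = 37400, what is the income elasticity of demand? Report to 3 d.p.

0.556

At Y = 37400: Q = 431.609.
dQ/dY = 2.48/(2√Y) = 0.00641189 at this income.
η = (dQ/dY)·(Y/Q) = 0.00641189 × (37400/431.609) = 0.556.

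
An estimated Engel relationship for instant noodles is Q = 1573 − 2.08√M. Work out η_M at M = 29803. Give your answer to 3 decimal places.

-0.148

At M = 29803: Q = 1213.918.
dQ/dM = -2.08/(2√M) = -0.00602426 at this income.
η = (dQ/dM)·(M/Q) = -0.00602426 × (29803/1213.918) = -0.148.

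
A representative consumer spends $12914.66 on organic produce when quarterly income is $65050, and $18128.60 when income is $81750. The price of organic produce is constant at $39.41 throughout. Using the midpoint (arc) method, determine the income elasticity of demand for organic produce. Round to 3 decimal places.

With a constant price, Q₁ = 12914.66/39.41 = 327.700 and Q₂ = 18128.60/39.41 = 460.000 (equivalently, work directly with expenditure since P cancels).
Midpoint %ΔQ = (18128.60 − 12914.66)/15521.63 = 0.33591; midpoint %ΔI = (81750 − 65050)/73400 = 0.22752.
η = 0.33591 / 0.22752 = 1.476.

1.476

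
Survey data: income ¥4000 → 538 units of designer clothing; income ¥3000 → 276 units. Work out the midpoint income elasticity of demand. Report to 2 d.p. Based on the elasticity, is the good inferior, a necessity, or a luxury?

ΔQ = 276 − 538 = -262; midpoint Q̄ = (538 + 276)/2 = 407.
ΔI = 3000 − 4000 = -1000; midpoint Ī = (4000 + 3000)/2 = 3500.
η = (ΔQ/Q̄) ÷ (ΔI/Ī) = (-262/407) ÷ (-1000/3500) = 2.25.
η > 1 ⇒ luxury.

2.25 (luxury)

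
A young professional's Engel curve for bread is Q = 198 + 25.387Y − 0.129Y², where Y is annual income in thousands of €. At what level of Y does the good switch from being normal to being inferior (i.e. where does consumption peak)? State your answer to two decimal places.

dQ/dY = 25.387 − 0.258Y.
The good is inferior where dQ/dY < 0. Setting dQ/dY = 0 gives Y = 25.387 / 0.258 = 98.40.

98.40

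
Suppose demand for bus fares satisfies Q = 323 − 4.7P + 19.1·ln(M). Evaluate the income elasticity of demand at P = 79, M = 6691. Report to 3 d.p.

At P = 79, M = 6691: Q = 119.943.
Holding P constant, ∂Q/∂M = 19.1/M = 0.00285458.
η_M = (∂Q/∂M)·(M/Q) = 0.00285458 × (6691/119.943) = 0.159.

0.159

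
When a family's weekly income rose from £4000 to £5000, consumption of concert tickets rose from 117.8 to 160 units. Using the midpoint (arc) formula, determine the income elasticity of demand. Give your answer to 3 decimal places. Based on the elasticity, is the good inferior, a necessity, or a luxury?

ΔQ = 160 − 117.8 = 42.2; midpoint Q̄ = (117.8 + 160)/2 = 138.9.
ΔI = 5000 − 4000 = 1000; midpoint Ī = (4000 + 5000)/2 = 4500.
η = (ΔQ/Q̄) ÷ (ΔI/Ī) = (42.2/138.9) ÷ (1000/4500) = 1.367.
η > 1 ⇒ luxury.

1.367 (luxury)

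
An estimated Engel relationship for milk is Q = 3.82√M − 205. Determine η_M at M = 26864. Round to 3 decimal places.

0.743

At M = 26864: Q = 421.107.
dQ/dM = 3.82/(2√M) = 0.0116533 at this income.
η = (dQ/dM)·(M/Q) = 0.0116533 × (26864/421.107) = 0.743.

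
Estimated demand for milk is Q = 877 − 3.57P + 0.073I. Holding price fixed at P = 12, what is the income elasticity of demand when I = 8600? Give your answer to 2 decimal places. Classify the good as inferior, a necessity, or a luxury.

At P = 12, I = 8600: Q = 1461.960.
Holding P constant, ∂Q/∂I = 0.073.
η_I = (∂Q/∂I)·(I/Q) = 0.073 × (8600/1461.960) = 0.43.
Since 0 < η < 1, this is a necessity.

0.43 (necessity)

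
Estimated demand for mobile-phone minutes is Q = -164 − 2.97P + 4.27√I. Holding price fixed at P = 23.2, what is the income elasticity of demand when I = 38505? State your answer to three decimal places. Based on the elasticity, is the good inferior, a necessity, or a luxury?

At P = 23.2, I = 38505: Q = 604.985.
Holding P constant, ∂Q/∂I = 4.27/(2√I) = 0.0108803.
η_I = (∂Q/∂I)·(I/Q) = 0.0108803 × (38505/604.985) = 0.692.
Since 0 < η < 1, this is a necessity.

0.692 (necessity)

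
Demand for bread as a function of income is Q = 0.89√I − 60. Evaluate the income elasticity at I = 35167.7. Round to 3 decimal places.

At I = 35167.7: Q = 106.902.
dQ/dI = 0.89/(2√I) = 0.00237295 at this income.
η = (dQ/dI)·(I/Q) = 0.00237295 × (35167.7/106.902) = 0.781.

0.781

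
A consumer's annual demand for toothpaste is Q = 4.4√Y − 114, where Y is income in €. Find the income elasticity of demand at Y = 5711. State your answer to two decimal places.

At Y = 5711: Q = 218.513.
dQ/dY = 4.4/(2√Y) = 0.0291116 at this income.
η = (dQ/dY)·(Y/Q) = 0.0291116 × (5711/218.513) = 0.76.

0.76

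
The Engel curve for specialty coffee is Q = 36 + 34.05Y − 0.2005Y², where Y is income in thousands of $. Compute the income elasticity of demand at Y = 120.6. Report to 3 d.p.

-1.407

At Y = 120.6: Q = 1226.2858.
dQ/dY = 34.05 − 0.401Y = -14.31060.
η = (dQ/dY)·(Y/Q) = -14.31060 × (120.6/1226.2858) = -1.407.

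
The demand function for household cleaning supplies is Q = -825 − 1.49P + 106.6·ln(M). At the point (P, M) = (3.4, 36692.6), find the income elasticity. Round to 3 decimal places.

At P = 3.4, M = 36692.6: Q = 290.335.
Holding P constant, ∂Q/∂M = 106.6/M = 0.00290522.
η_M = (∂Q/∂M)·(M/Q) = 0.00290522 × (36692.6/290.335) = 0.367.

0.367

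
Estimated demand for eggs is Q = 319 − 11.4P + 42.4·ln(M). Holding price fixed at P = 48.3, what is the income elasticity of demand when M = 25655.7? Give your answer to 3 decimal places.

0.213

At P = 48.3, M = 25655.7: Q = 198.847.
Holding P constant, ∂Q/∂M = 42.4/M = 0.00165265.
η_M = (∂Q/∂M)·(M/Q) = 0.00165265 × (25655.7/198.847) = 0.213.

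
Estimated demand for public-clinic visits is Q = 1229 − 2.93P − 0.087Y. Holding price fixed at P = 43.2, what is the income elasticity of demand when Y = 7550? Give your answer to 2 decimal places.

-1.47

At P = 43.2, Y = 7550: Q = 445.574.
Holding P constant, ∂Q/∂Y = −0.087.
η_Y = (∂Q/∂Y)·(Y/Q) = -0.087 × (7550/445.574) = -1.47.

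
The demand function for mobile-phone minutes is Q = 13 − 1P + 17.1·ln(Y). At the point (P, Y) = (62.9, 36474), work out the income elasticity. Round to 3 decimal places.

0.132

At P = 62.9, Y = 36474: Q = 129.724.
Holding P constant, ∂Q/∂Y = 17.1/Y = 0.000468827.
η_Y = (∂Q/∂Y)·(Y/Q) = 0.000468827 × (36474/129.724) = 0.132.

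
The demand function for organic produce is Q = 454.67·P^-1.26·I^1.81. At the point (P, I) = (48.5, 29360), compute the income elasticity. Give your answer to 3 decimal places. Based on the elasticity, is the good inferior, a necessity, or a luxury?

For a multiplicative demand Q = A·P^α·I^β, the income elasticity is β everywhere.
Here β = 1.81, so η = 1.810.
Since η > 1, this is a luxury.

1.810 (luxury)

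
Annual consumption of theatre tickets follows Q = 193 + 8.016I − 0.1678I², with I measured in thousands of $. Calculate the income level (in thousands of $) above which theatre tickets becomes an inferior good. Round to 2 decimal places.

dQ/dI = 8.016 − 0.3356I.
The good is inferior where dQ/dI < 0. Setting dQ/dI = 0 gives I = 8.016 / 0.3356 = 23.89.

23.89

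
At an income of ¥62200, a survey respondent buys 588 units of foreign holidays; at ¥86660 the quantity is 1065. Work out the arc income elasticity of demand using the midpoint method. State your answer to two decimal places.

1.76

ΔQ = 1065 − 588 = 477; midpoint Q̄ = (588 + 1065)/2 = 826.5.
ΔI = 86660 − 62200 = 24460; midpoint Ī = (62200 + 86660)/2 = 74430.
η = (ΔQ/Q̄) ÷ (ΔI/Ī) = (477/826.5) ÷ (24460/74430) = 1.76.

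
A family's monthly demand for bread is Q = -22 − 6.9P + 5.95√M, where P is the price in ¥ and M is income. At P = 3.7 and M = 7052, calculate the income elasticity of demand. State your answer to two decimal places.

0.55

At P = 3.7, M = 7052: Q = 452.128.
Holding P constant, ∂Q/∂M = 5.95/(2√M) = 0.0354267.
η_M = (∂Q/∂M)·(M/Q) = 0.0354267 × (7052/452.128) = 0.55.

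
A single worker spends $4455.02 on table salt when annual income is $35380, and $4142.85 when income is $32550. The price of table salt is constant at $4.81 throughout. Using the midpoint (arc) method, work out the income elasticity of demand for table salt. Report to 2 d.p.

0.87

With a constant price, Q₁ = 4455.02/4.81 = 926.200 and Q₂ = 4142.85/4.81 = 861.299 (equivalently, work directly with expenditure since P cancels).
Midpoint %ΔQ = (4142.85 − 4455.02)/4298.94 = -0.07262; midpoint %ΔI = (32550 − 35380)/33965 = -0.08332.
η = -0.07262 / -0.08332 = 0.87.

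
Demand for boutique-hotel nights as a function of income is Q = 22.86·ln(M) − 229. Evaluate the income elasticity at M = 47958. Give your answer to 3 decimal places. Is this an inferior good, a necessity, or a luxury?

At M = 47958: Q = 17.387.
dQ/dM = 22.86/M = 0.000476667 at this income.
η = (dQ/dM)·(M/Q) = 0.000476667 × (47958/17.387) = 1.315.
Since η > 1, the good is a luxury.

1.315 (luxury)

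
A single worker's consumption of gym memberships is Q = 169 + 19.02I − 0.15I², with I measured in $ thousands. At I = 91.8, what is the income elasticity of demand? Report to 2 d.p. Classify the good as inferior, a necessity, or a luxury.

-1.20 (inferior good)

At I = 91.8: Q = 650.9500.
dQ/dI = 19.02 − 0.3I = -8.52000.
η = (dQ/dI)·(I/Q) = -8.52000 × (91.8/650.9500) = -1.20.
η < 0 ⇒ inferior good.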